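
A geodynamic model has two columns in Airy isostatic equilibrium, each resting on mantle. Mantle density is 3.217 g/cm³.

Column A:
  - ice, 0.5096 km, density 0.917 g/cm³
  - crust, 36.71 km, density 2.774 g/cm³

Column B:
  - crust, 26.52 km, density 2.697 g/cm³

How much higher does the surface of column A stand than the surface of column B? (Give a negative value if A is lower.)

1.13 km

For any compensation level in the mantle, the mantle terms cancel and isostasy reduces to e = (Σt_A − Σt_B) − (Σ(ρt)_A − Σ(ρt)_B) / ρ_m.
Σt_A = 37.2196 km; Σt_B = 26.52 km; Σ(ρt)_A = 102.300843; Σ(ρt)_B = 71.52444 (in km·g/cm³).
e = (37.2196 − 26.52) − (102.300843 − 71.52444) / 3.217 = 1.13 km.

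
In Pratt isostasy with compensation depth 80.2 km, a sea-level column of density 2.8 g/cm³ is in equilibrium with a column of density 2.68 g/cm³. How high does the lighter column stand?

3.59 km

ρ_ref D = ρ (D + h) → h = D (ρ_ref − ρ)/ρ.
h = 80.2 km × (2.8 − 2.68)/2.68 = 3.59 km.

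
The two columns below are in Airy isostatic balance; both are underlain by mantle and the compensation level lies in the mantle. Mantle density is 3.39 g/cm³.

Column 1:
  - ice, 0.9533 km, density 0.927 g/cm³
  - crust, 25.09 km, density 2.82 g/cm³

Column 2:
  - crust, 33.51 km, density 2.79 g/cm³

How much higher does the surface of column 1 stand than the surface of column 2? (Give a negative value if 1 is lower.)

For any compensation level in the mantle, the mantle terms cancel and isostasy reduces to e = (Σt_1 − Σt_2) − (Σ(ρt)_1 − Σ(ρt)_2) / ρ_m.
Σt_1 = 26.0433 km; Σt_2 = 33.51 km; Σ(ρt)_1 = 71.6375091; Σ(ρt)_2 = 93.4929 (in km·g/cm³).
e = (26.0433 − 33.51) − (71.6375091 − 93.4929) / 3.39 = −1.02 km.

−1.02 km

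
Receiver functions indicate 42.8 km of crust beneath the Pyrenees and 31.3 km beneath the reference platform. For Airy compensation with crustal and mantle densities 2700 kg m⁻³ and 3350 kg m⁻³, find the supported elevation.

Excess crust Δ = 42.8 km − 31.3 km = 11.5 km, split between elevation h and root r with h + r = Δ.
Airy balance ρ_c h = (ρ_m − ρ_c) r gives r = h ρ_c/(ρ_m − ρ_c), so h (1 + ρ_c/(ρ_m − ρ_c)) = Δ, i.e. h = Δ (ρ_m − ρ_c)/ρ_m.
h = 11.5 km × 650/3350 = 2.23 km.

2.23 km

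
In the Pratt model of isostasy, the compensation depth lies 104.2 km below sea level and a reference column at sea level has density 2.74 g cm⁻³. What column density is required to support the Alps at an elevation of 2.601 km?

Pratt balance: ρ_ref D = ρ (D + h).
ρ = ρ_ref D/(D + h) = 2.74 × 104.2 km/(104.2 km + 2.601 km) = 2.67 g cm⁻³.

2.67 g cm⁻³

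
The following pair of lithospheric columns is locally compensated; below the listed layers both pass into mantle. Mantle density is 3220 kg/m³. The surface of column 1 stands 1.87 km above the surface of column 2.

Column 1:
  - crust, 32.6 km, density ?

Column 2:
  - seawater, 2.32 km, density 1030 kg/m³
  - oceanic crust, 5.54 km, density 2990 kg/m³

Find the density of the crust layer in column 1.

2840 kg/m³

Take the compensation level at the base of the deeper column (depth z_c below the surface of column 1) and equate Σ ρ_i t_i down to z_c; mantle fills any gap and the z_c terms cancel.
Column 1: 32.6×ρ + (z_c − 32.6)×3220
Column 2: 1.87×0 + 2.32×1030 + 5.54×2990 + (z_c − 1.87 − 7.86)×3220
The z_c×3220 term appears on both sides and cancels. Collect the known terms of each column as K = Σ(ρt)_known − 3220 × (depth of known layers): K_1 = 0 − 3220×32.6 = −104972; K_2 = 18954.2 − 3220×(1.87 + 7.86) = −12376.4.
Balance: K_1 + 32.6×ρ = K_2, so ρ = (K_2 − K_1)/32.6 = 92595.6/32.6 = 2840 kg/m³.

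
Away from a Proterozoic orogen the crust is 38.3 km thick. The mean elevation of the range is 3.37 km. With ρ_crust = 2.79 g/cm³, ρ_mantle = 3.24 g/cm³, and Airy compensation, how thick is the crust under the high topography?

Root depth r = h ρ_c / (ρ_m − ρ_c) = 3.37 km × 2.79 / 0.45 = 20.89 km.
Total thickness = T + h + r = 38.3 km + 3.37 km + 20.89 km = 62.6 km.

62.6 km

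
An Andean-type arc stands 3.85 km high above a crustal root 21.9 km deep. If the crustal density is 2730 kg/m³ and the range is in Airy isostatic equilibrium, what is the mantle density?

Airy balance: ρ_c h = (ρ_m − ρ_c) r → ρ_m = ρ_c (1 + h/r).
ρ_m = 2730 × (1 + 3.85 km/21.9 km) = 3210 kg/m³.

3210 kg/m³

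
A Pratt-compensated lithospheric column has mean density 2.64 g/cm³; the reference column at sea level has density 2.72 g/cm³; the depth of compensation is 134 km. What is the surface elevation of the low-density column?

ρ_ref D = ρ (D + h) → h = D (ρ_ref − ρ)/ρ.
h = 134 km × (2.72 − 2.64)/2.64 = 4.06 km.

4.06 km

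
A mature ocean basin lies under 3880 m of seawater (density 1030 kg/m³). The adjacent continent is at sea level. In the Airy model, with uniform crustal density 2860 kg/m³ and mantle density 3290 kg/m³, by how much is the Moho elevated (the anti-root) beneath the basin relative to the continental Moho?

16500 m

For local isostatic compensation: replacing crust with seawater at the top is compensated by replacing crust with mantle at the base: d (ρ_c − ρ_w) = a (ρ_m − ρ_c).
a = d (ρ_c − ρ_w)/(ρ_m − ρ_c) = 3880 m × 1830/430 = 16500 m.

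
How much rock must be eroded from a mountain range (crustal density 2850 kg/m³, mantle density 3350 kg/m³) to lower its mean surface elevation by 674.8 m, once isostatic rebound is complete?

Net drop Δ = e − u = e − e ρ_c/ρ_m = e (ρ_m − ρ_c)/ρ_m.
e = Δ ρ_m/(ρ_m − ρ_c) = 674.8 m × 3350/500 = 4520 m.

4520 m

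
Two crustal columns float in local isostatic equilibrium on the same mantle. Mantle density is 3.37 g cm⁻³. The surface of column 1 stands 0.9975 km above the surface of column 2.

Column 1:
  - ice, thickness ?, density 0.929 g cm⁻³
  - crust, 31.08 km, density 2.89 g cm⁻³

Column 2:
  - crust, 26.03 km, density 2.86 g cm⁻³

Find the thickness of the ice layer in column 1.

0.704 km

Take the compensation level at the base of the deeper column (depth z_c below the surface of column 1) and equate Σ ρ_i t_i down to z_c; mantle fills any gap and the z_c terms cancel.
Column 1: x×0.929 + 31.08×2.89 + (z_c − 31.08 − x)×3.37
Column 2: 0.9975×0 + 26.03×2.86 + (z_c − 0.9975 − 26.03)×3.37
The z_c×3.37 term appears on both sides and cancels. Collect the known terms of each column as K = Σ(ρt)_known − 3.37 × (depth of known layers): K_1 = 89.8212 − 3.37×31.08 = −14.9184; K_2 = 74.4458 − 3.37×(0.9975 + 26.03) = −16.636875.
Balance: K_1 − x×(3.37 − 0.929) = K_2, so x = (K_1 − K_2)/(3.37 − 0.929) = 1.71847/2.441 = 0.704 km.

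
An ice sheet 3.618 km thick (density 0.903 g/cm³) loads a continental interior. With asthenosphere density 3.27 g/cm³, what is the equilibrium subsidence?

In Airy isostatic equilibrium: the ice load ρ_ice t is balanced by mantle displaced below, ρ_m s.
s = t ρ_ice / ρ_m = 3.618 km × 0.903/3.27 = 0.999 km.

0.999 km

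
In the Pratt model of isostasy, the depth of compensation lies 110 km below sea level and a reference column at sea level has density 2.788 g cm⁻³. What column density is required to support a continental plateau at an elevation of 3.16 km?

2.71 g cm⁻³

Pratt balance: ρ_ref D = ρ (D + h).
ρ = ρ_ref D/(D + h) = 2.788 × 110 km/(110 km + 3.16 km) = 2.71 g cm⁻³.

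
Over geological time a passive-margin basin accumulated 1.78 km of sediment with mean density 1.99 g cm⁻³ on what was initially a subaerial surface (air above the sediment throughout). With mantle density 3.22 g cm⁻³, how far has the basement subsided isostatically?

1.1 km

Subaerial load: s = t ρ_sed / ρ_m = 1.78 km × 1.99/3.22 = 1.1 km.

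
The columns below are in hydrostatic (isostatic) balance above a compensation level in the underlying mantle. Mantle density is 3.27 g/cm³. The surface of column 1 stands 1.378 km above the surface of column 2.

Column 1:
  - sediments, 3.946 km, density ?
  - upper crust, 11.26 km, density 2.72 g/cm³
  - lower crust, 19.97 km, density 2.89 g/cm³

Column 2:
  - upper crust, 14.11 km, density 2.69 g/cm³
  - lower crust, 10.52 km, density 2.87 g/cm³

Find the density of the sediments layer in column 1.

2.48 g/cm³

Take the compensation level at the base of the deeper column (depth z_c below the surface of column 1) and equate Σ ρ_i t_i down to z_c; mantle fills any gap and the z_c terms cancel.
Column 1: 3.946×ρ + 11.26×2.72 + 19.97×2.89 + (z_c − 35.176)×3.27
Column 2: 1.378×0 + 14.11×2.69 + 10.52×2.87 + (z_c − 1.378 − 24.63)×3.27
The z_c×3.27 term appears on both sides and cancels. Collect the known terms of each column as K = Σ(ρt)_known − 3.27 × (depth of known layers): K_1 = 88.3405 − 3.27×35.176 = −26.68502; K_2 = 68.1483 − 3.27×(1.378 + 24.63) = −16.89786.
Balance: K_1 + 3.946×ρ = K_2, so ρ = (K_2 − K_1)/3.946 = 9.78716/3.946 = 2.48 g/cm³.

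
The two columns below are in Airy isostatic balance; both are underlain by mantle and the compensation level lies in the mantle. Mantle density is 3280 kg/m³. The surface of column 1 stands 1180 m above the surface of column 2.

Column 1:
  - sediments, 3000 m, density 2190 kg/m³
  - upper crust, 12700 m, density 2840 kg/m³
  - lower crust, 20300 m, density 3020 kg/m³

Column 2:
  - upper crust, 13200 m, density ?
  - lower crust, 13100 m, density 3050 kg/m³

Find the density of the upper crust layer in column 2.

Take the compensation level at the base of the deeper column (depth z_c below the surface of column 1) and equate Σ ρ_i t_i down to z_c; mantle fills any gap and the z_c terms cancel.
Column 1: 3000×2190 + 12700×2840 + 20300×3020 + (z_c − 36000)×3280
Column 2: 1180×0 + 13200×ρ + 13100×3050 + (z_c − 1180 − 26300)×3280
The z_c×3280 term appears on both sides and cancels. Collect the known terms of each column as K = Σ(ρt)_known − 3280 × (depth of known layers): K_1 = 103944000 − 3280×36000 = −14136000; K_2 = 39955000 − 3280×(1180 + 26300) = −50179400.
Balance: K_1 = K_2 + 13200×ρ, so ρ = (K_1 − K_2)/13200 = 36043400/13200 = 2730 kg/m³.

2730 kg/m³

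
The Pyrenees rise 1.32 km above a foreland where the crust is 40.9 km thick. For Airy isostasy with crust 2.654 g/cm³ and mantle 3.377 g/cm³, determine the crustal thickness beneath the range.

47.1 km

Root depth r = h ρ_c / (ρ_m − ρ_c) = 1.32 km × 2.654 / 0.723 = 4.845 km.
Total thickness = T + h + r = 40.9 km + 1.32 km + 4.845 km = 47.1 km.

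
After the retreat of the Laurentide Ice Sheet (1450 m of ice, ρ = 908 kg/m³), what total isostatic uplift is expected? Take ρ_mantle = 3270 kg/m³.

Removing the load lets mantle flow back in; uplift u satisfies ρ_ice t = ρ_m u.
u = t ρ_ice/ρ_m = 1450 m × 908/3270 = 403 m.

403 m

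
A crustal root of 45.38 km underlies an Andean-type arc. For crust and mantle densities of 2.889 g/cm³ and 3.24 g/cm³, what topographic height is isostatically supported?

5.51 km

Balancing pressure at the compensation depth: ρ_c h = (ρ_m − ρ_c) r.
h = r (ρ_m − ρ_c) / ρ_c = 45.38 km × (3.24 − 2.889) / 2.889 = 5.51 km.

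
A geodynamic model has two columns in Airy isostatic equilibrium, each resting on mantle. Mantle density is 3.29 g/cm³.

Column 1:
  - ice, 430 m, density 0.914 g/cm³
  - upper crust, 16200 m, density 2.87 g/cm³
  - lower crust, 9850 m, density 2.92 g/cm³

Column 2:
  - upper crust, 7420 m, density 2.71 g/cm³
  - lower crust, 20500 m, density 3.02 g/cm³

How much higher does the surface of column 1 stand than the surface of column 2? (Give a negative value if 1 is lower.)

496 m

For any compensation level in the mantle, the mantle terms cancel and isostasy reduces to e = (Σt_1 − Σt_2) − (Σ(ρt)_1 − Σ(ρt)_2) / ρ_m.
Σt_1 = 26480 m; Σt_2 = 27920 m; Σ(ρt)_1 = 75649.02; Σ(ρt)_2 = 82018.2 (in m·g/cm³).
e = (26480 − 27920) − (75649.02 − 82018.2) / 3.29 = 496 m.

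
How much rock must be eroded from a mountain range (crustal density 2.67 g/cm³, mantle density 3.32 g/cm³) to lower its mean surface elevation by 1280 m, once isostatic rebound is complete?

Net drop Δ = e − u = e − e ρ_c/ρ_m = e (ρ_m − ρ_c)/ρ_m.
e = Δ ρ_m/(ρ_m − ρ_c) = 1280 m × 3.32/0.65 = 6540 m.

6540 m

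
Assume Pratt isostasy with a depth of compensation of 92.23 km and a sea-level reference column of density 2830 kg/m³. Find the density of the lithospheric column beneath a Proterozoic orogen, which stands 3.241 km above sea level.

Pratt balance: ρ_ref D = ρ (D + h).
ρ = ρ_ref D/(D + h) = 2830 × 92.23 km/(92.23 km + 3.241 km) = 2730 kg/m³.

2730 kg/m³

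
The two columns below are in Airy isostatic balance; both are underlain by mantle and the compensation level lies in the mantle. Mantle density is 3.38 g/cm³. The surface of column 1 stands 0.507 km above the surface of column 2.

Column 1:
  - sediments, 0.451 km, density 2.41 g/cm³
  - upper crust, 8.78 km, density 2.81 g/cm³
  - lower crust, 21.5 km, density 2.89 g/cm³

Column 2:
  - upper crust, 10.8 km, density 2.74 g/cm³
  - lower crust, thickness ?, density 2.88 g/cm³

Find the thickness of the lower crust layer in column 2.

Take the compensation level at the base of the deeper column (depth z_c below the surface of column 1) and equate Σ ρ_i t_i down to z_c; mantle fills any gap and the z_c terms cancel.
Column 1: 0.451×2.41 + 8.78×2.81 + 21.5×2.89 + (z_c − 30.731)×3.38
Column 2: 0.507×0 + 10.8×2.74 + x×2.88 + (z_c − 0.507 − 10.8 − x)×3.38
The z_c×3.38 term appears on both sides and cancels. Collect the known terms of each column as K = Σ(ρt)_known − 3.38 × (depth of known layers): K_1 = 87.89371 − 3.38×30.731 = −15.97707; K_2 = 29.592 − 3.38×(0.507 + 10.8) = −8.62566.
Balance: K_1 = K_2 − x×(3.38 − 2.88), so x = (K_2 − K_1)/(3.38 − 2.88) = 7.35141/0.5 = 14.7 km.

14.7 km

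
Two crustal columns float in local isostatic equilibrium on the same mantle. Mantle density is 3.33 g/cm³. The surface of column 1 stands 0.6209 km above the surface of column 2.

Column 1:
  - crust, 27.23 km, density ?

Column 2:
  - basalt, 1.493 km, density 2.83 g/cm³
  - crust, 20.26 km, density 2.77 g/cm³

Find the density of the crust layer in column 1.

Take the compensation level at the base of the deeper column (depth z_c below the surface of column 1) and equate Σ ρ_i t_i down to z_c; mantle fills any gap and the z_c terms cancel.
Column 1: 27.23×ρ + (z_c − 27.23)×3.33
Column 2: 0.6209×0 + 1.493×2.83 + 20.26×2.77 + (z_c − 0.6209 − 21.753)×3.33
The z_c×3.33 term appears on both sides and cancels. Collect the known terms of each column as K = Σ(ρt)_known − 3.33 × (depth of known layers): K_1 = 0 − 3.33×27.23 = −90.6759; K_2 = 60.34539 − 3.33×(0.6209 + 21.753) = −14.159697.
Balance: K_1 + 27.23×ρ = K_2, so ρ = (K_2 − K_1)/27.23 = 76.5162/27.23 = 2.81 g/cm³.

2.81 g/cm³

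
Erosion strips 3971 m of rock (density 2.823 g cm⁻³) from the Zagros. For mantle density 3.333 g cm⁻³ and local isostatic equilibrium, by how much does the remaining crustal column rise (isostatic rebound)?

3360 m

Unloading: uplift u = e ρ_c/ρ_m = 3971 m × 2.823/3.333 = 3360 m.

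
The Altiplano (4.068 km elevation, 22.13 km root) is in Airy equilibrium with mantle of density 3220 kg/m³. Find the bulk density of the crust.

ρ_c h = (ρ_m − ρ_c) r → ρ_c (h + r) = ρ_m r → ρ_c = ρ_m r / (h + r).
ρ_c = 3220 × 22.13 km / (4.068 km + 22.13 km) = 2720 kg/m³.

2720 kg/m³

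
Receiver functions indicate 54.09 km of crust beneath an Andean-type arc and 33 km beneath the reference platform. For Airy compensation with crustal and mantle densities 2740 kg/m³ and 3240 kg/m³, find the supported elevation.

3.25 km

Excess crust Δ = 54.09 km − 33 km = 21.09 km, split between elevation h and root r with h + r = Δ.
Airy balance ρ_c h = (ρ_m − ρ_c) r gives r = h ρ_c/(ρ_m − ρ_c), so h (1 + ρ_c/(ρ_m − ρ_c)) = Δ, i.e. h = Δ (ρ_m − ρ_c)/ρ_m.
h = 21.09 km × 500/3240 = 3.25 km.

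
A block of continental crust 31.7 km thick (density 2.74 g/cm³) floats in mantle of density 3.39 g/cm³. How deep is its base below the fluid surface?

25.6 km

Draft d = t ρ_obj/ρ_fluid = 31.7 km × 2.74/3.39 = 25.6 km.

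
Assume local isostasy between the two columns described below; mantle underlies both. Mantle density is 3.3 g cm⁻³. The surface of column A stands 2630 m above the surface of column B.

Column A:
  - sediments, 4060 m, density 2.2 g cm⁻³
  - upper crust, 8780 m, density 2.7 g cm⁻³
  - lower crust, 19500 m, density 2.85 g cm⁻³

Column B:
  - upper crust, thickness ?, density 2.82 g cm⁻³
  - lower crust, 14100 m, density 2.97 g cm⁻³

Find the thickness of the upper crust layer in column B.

Take the compensation level at the base of the deeper column (depth z_c below the surface of column A) and equate Σ ρ_i t_i down to z_c; mantle fills any gap and the z_c terms cancel.
Column A: 4060×2.2 + 8780×2.7 + 19500×2.85 + (z_c − 32340)×3.3
Column B: 2630×0 + x×2.82 + 14100×2.97 + (z_c − 2630 − 14100 − x)×3.3
The z_c×3.3 term appears on both sides and cancels. Collect the known terms of each column as K = Σ(ρt)_known − 3.3 × (depth of known layers): K_A = 88213 − 3.3×32340 = −18509; K_B = 41877 − 3.3×(2630 + 14100) = −13332.
Balance: K_A = K_B − x×(3.3 − 2.82), so x = (K_B − K_A)/(3.3 − 2.82) = 5177/0.48 = 10800 m.

10800 m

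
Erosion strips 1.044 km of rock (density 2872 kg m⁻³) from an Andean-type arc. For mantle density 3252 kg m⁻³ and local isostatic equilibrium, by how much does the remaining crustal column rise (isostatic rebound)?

0.922 km

Unloading: uplift u = e ρ_c/ρ_m = 1.044 km × 2872/3252 = 0.922 km.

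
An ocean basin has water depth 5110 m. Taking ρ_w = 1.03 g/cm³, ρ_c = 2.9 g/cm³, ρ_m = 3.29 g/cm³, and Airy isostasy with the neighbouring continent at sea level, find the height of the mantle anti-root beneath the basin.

24500 m

For local isostatic compensation: replacing crust with seawater at the top is compensated by replacing crust with mantle at the base: d (ρ_c − ρ_w) = a (ρ_m − ρ_c).
a = d (ρ_c − ρ_w)/(ρ_m − ρ_c) = 5110 m × 1.87/0.39 = 24500 m.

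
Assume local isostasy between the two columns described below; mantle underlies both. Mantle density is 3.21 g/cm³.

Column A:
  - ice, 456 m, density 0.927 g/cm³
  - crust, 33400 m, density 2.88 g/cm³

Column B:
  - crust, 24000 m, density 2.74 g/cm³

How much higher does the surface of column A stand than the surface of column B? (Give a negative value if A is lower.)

244 m

For any compensation level in the mantle, the mantle terms cancel and isostasy reduces to e = (Σt_A − Σt_B) − (Σ(ρt)_A − Σ(ρt)_B) / ρ_m.
Σt_A = 33856 m; Σt_B = 24000 m; Σ(ρt)_A = 96614.712; Σ(ρt)_B = 65760 (in m·g/cm³).
e = (33856 − 24000) − (96614.712 − 65760) / 3.21 = 244 m.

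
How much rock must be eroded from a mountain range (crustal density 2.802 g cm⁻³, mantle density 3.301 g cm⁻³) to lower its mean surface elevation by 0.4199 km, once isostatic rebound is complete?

Net drop Δ = e − u = e − e ρ_c/ρ_m = e (ρ_m − ρ_c)/ρ_m.
e = Δ ρ_m/(ρ_m − ρ_c) = 0.4199 km × 3.301/0.499 = 2.78 km.

2.78 km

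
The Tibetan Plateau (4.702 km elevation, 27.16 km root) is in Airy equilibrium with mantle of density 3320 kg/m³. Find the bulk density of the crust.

2830 kg/m³

ρ_c h = (ρ_m − ρ_c) r → ρ_c (h + r) = ρ_m r → ρ_c = ρ_m r / (h + r).
ρ_c = 3320 × 27.16 km / (4.702 km + 27.16 km) = 2830 kg/m³.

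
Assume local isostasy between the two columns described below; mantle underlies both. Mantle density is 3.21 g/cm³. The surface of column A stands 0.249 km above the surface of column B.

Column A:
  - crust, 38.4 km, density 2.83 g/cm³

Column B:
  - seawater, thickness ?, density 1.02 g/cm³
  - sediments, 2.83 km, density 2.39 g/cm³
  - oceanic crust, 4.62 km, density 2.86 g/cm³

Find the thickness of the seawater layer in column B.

4.5 km

Take the compensation level at the base of the deeper column (depth z_c below the surface of column A) and equate Σ ρ_i t_i down to z_c; mantle fills any gap and the z_c terms cancel.
Column A: 38.4×2.83 + (z_c − 38.4)×3.21
Column B: 0.249×0 + x×1.02 + 2.83×2.39 + 4.62×2.86 + (z_c − 0.249 − 7.45 − x)×3.21
The z_c×3.21 term appears on both sides and cancels. Collect the known terms of each column as K = Σ(ρt)_known − 3.21 × (depth of known layers): K_A = 108.672 − 3.21×38.4 = −14.592; K_B = 19.9769 − 3.21×(0.249 + 7.45) = −4.73689.
Balance: K_A = K_B − x×(3.21 − 1.02), so x = (K_B − K_A)/(3.21 − 1.02) = 9.85511/2.19 = 4.5 km.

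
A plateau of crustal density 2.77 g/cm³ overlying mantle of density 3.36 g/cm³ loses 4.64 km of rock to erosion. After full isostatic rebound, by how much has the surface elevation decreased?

Rebound u = e ρ_c/ρ_m = 4.64 km × 2.77/3.36 = 3.825 km.
Net surface drop = e − u = 4.64 km − 3.825 km = e (ρ_m − ρ_c)/ρ_m = 0.815 km.

0.815 km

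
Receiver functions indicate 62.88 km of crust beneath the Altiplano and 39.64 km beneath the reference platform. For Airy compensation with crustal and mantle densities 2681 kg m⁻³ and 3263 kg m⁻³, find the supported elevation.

Excess crust Δ = 62.88 km − 39.64 km = 23.24 km, split between elevation h and root r with h + r = Δ.
Airy balance ρ_c h = (ρ_m − ρ_c) r gives r = h ρ_c/(ρ_m − ρ_c), so h (1 + ρ_c/(ρ_m − ρ_c)) = Δ, i.e. h = Δ (ρ_m − ρ_c)/ρ_m.
h = 23.24 km × 582/3263 = 4.15 km.

4.15 km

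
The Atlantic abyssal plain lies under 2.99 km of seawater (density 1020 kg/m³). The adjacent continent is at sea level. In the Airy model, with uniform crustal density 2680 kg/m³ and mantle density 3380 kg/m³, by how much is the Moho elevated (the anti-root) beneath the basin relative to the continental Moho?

Balancing pressure at the compensation depth: replacing crust with seawater at the top is compensated by replacing crust with mantle at the base: d (ρ_c − ρ_w) = a (ρ_m − ρ_c).
a = d (ρ_c − ρ_w)/(ρ_m − ρ_c) = 2.99 km × 1660/700 = 7.09 km.

7.09 km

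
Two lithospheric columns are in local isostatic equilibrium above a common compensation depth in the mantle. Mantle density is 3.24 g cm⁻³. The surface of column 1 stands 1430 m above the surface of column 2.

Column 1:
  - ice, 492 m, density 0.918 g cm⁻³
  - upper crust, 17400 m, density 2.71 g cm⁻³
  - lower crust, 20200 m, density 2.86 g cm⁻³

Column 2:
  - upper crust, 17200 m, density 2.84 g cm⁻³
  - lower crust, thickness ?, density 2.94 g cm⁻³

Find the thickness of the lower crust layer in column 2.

21800 m

Take the compensation level at the base of the deeper column (depth z_c below the surface of column 1) and equate Σ ρ_i t_i down to z_c; mantle fills any gap and the z_c terms cancel.
Column 1: 492×0.918 + 17400×2.71 + 20200×2.86 + (z_c − 38092)×3.24
Column 2: 1430×0 + 17200×2.84 + x×2.94 + (z_c − 1430 − 17200 − x)×3.24
The z_c×3.24 term appears on both sides and cancels. Collect the known terms of each column as K = Σ(ρt)_known − 3.24 × (depth of known layers): K_1 = 105377.656 − 3.24×38092 = −18040.424; K_2 = 48848 − 3.24×(1430 + 17200) = −11513.2.
Balance: K_1 = K_2 − x×(3.24 − 2.94), so x = (K_2 − K_1)/(3.24 − 2.94) = 6527.22/0.3 = 21800 m.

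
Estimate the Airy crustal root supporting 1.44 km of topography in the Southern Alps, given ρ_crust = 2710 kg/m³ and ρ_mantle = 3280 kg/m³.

6.85 km

Balancing pressure at the compensation depth: the weight of the topography is balanced by the buoyancy of the root, ρ_c h = (ρ_m − ρ_c) r.
r = h · ρ_c / (ρ_m − ρ_c) = 1.44 km × 2710 / (3280 − 2710) = 6.85 km.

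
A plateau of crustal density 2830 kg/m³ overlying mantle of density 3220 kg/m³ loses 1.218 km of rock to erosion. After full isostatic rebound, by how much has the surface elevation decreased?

Rebound u = e ρ_c/ρ_m = 1.218 km × 2830/3220 = 1.07 km.
Net surface drop = e − u = 1.218 km − 1.07 km = e (ρ_m − ρ_c)/ρ_m = 0.148 km.

0.148 km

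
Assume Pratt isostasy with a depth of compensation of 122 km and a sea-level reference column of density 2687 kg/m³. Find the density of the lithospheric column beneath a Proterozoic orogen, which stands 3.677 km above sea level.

2610 kg/m³

Pratt balance: ρ_ref D = ρ (D + h).
ρ = ρ_ref D/(D + h) = 2687 × 122 km/(122 km + 3.677 km) = 2610 kg/m³.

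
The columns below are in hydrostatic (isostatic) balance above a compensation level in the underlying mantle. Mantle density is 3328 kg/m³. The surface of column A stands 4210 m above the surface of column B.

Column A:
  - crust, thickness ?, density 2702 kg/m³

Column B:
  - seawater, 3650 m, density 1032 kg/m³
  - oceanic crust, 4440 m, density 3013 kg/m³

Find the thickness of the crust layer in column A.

38000 m

Take the compensation level at the base of the deeper column (depth z_c below the surface of column A) and equate Σ ρ_i t_i down to z_c; mantle fills any gap and the z_c terms cancel.
Column A: x×2702 + (z_c − 0 − x)×3328
Column B: 4210×0 + 3650×1032 + 4440×3013 + (z_c − 4210 − 8090)×3328
The z_c×3328 term appears on both sides and cancels. Collect the known terms of each column as K = Σ(ρt)_known − 3328 × (depth of known layers): K_A = 0 − 3328×0 = 0; K_B = 17144520 − 3328×(4210 + 8090) = −23789880.
Balance: K_A − x×(3328 − 2702) = K_B, so x = (K_A − K_B)/(3328 − 2702) = 23789900/626 = 38000 m.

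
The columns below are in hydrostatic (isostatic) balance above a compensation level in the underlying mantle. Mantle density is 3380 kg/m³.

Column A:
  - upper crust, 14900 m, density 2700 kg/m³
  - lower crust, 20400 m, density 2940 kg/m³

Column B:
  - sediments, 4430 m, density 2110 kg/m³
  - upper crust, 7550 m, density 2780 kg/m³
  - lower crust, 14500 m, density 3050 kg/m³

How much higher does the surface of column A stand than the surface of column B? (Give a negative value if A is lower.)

1230 m

For any compensation level in the mantle, the mantle terms cancel and isostasy reduces to e = (Σt_A − Σt_B) − (Σ(ρt)_A − Σ(ρt)_B) / ρ_m.
Σt_A = 35300 m; Σt_B = 26480 m; Σ(ρt)_A = 100206000; Σ(ρt)_B = 74561300 (in m·kg/m³).
e = (35300 − 26480) − (100206000 − 74561300) / 3380 = 1230 m.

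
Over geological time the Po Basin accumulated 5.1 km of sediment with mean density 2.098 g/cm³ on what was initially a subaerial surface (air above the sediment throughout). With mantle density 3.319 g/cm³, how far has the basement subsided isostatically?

3.22 km

Subaerial load: s = t ρ_sed / ρ_m = 5.1 km × 2.098/3.319 = 3.22 km.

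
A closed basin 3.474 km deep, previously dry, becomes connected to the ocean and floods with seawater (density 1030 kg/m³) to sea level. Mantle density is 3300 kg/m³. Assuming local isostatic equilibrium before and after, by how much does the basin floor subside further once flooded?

1.58 km

After flooding the water column is d + s deep. Its weight must equal the weight of mantle displaced by the extra subsidence s: (d + s) ρ_w = s ρ_m.
s = d ρ_w / (ρ_m − ρ_w) = 3.474 km × 1030/(3300 − 1030) = 1.58 km.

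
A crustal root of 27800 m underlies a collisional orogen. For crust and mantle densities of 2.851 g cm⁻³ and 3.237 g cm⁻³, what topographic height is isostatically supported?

3760 m

By Archimedes' principle applied to the lithosphere: ρ_c h = (ρ_m − ρ_c) r.
h = r (ρ_m − ρ_c) / ρ_c = 27800 m × (3.237 − 2.851) / 2.851 = 3760 m.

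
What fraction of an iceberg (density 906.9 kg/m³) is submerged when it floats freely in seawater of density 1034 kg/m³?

Submerged fraction = ρ_obj/ρ_fluid = 906.9/1034 = 87.7%.

87.7%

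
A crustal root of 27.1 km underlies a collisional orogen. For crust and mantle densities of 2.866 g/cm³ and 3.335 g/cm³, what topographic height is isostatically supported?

Equating mass per unit area of the two columns: ρ_c h = (ρ_m − ρ_c) r.
h = r (ρ_m − ρ_c) / ρ_c = 27.1 km × (3.335 − 2.866) / 2.866 = 4.43 km.

4.43 km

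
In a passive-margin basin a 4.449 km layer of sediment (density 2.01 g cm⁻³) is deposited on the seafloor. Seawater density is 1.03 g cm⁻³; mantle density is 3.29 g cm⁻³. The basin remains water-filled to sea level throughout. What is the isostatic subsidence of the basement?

Submarine loading: the sediment displaces seawater, and the subsidence is in turn flooded, so s (ρ_m − ρ_w) = t (ρ_sed − ρ_w).
s = 4.449 km × (2.01 − 1.03) / (3.29 − 1.03) = 1.93 km.

1.93 km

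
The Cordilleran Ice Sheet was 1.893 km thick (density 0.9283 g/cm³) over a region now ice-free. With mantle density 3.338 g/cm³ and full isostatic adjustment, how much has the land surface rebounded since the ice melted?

Removing the load lets mantle flow back in; uplift u satisfies ρ_ice t = ρ_m u.
u = t ρ_ice/ρ_m = 1.893 km × 0.9283/3.338 = 0.526 km.

0.526 km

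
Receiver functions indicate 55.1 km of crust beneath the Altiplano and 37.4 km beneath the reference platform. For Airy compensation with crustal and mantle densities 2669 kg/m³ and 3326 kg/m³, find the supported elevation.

Excess crust Δ = 55.1 km − 37.4 km = 17.7 km, split between elevation h and root r with h + r = Δ.
Airy balance ρ_c h = (ρ_m − ρ_c) r gives r = h ρ_c/(ρ_m − ρ_c), so h (1 + ρ_c/(ρ_m − ρ_c)) = Δ, i.e. h = Δ (ρ_m − ρ_c)/ρ_m.
h = 17.7 km × 657/3326 = 3.5 km.

3.5 km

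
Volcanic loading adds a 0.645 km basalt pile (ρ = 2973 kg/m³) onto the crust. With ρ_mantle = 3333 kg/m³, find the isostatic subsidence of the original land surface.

0.575 km

Subaerial loading: s = t ρ_load / ρ_m.
s = 0.645 km × 2973/3333 = 0.575 km.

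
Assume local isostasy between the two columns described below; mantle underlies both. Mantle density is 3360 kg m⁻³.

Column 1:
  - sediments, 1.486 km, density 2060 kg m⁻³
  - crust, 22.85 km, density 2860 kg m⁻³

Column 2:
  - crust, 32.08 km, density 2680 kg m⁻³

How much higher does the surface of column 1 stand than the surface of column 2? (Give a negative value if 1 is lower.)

−2.52 km

For any compensation level in the mantle, the mantle terms cancel and isostasy reduces to e = (Σt_1 − Σt_2) − (Σ(ρt)_1 − Σ(ρt)_2) / ρ_m.
Σt_1 = 24.336 km; Σt_2 = 32.08 km; Σ(ρt)_1 = 68412.16; Σ(ρt)_2 = 85974.4 (in km·kg m⁻³).
e = (24.336 − 32.08) − (68412.16 − 85974.4) / 3360 = −2.52 km.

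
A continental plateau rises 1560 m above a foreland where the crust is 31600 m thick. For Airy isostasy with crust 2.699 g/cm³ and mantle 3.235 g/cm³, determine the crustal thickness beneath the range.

Root depth r = h ρ_c / (ρ_m − ρ_c) = 1560 m × 2.699 / 0.536 = 7855 m.
Total thickness = T + h + r = 31600 m + 1560 m + 7855 m = 41000 m.

41000 m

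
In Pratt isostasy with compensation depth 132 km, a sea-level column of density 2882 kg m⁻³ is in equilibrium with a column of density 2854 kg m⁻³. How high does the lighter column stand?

1.3 km

ρ_ref D = ρ (D + h) → h = D (ρ_ref − ρ)/ρ.
h = 132 km × (2882 − 2854)/2854 = 1.3 km.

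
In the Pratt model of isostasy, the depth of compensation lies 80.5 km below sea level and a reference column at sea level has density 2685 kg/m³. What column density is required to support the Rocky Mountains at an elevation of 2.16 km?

Pratt balance: ρ_ref D = ρ (D + h).
ρ = ρ_ref D/(D + h) = 2685 × 80.5 km/(80.5 km + 2.16 km) = 2610 kg/m³.

2610 kg/m³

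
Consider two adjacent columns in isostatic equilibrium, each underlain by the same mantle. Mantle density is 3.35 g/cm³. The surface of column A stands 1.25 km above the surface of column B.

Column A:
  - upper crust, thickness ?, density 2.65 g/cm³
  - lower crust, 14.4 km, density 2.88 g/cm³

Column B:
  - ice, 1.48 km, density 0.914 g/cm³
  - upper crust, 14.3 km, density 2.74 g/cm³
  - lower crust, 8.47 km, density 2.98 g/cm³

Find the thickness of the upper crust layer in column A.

Take the compensation level at the base of the deeper column (depth z_c below the surface of column A) and equate Σ ρ_i t_i down to z_c; mantle fills any gap and the z_c terms cancel.
Column A: x×2.65 + 14.4×2.88 + (z_c − 14.4 − x)×3.35
Column B: 1.25×0 + 1.48×0.914 + 14.3×2.74 + 8.47×2.98 + (z_c − 1.25 − 24.25)×3.35
The z_c×3.35 term appears on both sides and cancels. Collect the known terms of each column as K = Σ(ρt)_known − 3.35 × (depth of known layers): K_A = 41.472 − 3.35×14.4 = −6.768; K_B = 65.77532 − 3.35×(1.25 + 24.25) = −19.64968.
Balance: K_A − x×(3.35 − 2.65) = K_B, so x = (K_A − K_B)/(3.35 − 2.65) = 12.8817/0.7 = 18.4 km.

18.4 km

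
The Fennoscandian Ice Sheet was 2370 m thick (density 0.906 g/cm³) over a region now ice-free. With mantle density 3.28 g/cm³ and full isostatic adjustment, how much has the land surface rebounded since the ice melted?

Removing the load lets mantle flow back in; uplift u satisfies ρ_ice t = ρ_m u.
u = t ρ_ice/ρ_m = 2370 m × 0.906/3.28 = 655 m.

655 m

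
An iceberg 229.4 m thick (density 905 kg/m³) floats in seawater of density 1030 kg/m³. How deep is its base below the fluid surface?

202 m

Draft d = t ρ_obj/ρ_fluid = 229.4 m × 905/1030 = 202 m.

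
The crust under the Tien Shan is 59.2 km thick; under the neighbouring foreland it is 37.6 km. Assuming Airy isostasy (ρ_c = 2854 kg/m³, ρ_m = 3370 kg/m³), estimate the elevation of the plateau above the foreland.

3.31 km

Excess crust Δ = 59.2 km − 37.6 km = 21.6 km, split between elevation h and root r with h + r = Δ.
Airy balance ρ_c h = (ρ_m − ρ_c) r gives r = h ρ_c/(ρ_m − ρ_c), so h (1 + ρ_c/(ρ_m − ρ_c)) = Δ, i.e. h = Δ (ρ_m − ρ_c)/ρ_m.
h = 21.6 km × 516/3370 = 3.31 km.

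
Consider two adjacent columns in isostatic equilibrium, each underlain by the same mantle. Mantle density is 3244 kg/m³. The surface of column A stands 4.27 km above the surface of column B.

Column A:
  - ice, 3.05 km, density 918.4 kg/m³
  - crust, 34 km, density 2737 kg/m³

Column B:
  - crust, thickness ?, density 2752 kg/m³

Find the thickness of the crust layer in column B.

Take the compensation level at the base of the deeper column (depth z_c below the surface of column A) and equate Σ ρ_i t_i down to z_c; mantle fills any gap and the z_c terms cancel.
Column A: 3.05×918.4 + 34×2737 + (z_c − 37.05)×3244
Column B: 4.27×0 + x×2752 + (z_c − 4.27 − 0 − x)×3244
The z_c×3244 term appears on both sides and cancels. Collect the known terms of each column as K = Σ(ρt)_known − 3244 × (depth of known layers): K_A = 95859.12 − 3244×37.05 = −24331.08; K_B = 0 − 3244×(4.27 + 0) = −13851.88.
Balance: K_A = K_B − x×(3244 − 2752), so x = (K_B − K_A)/(3244 − 2752) = 10479.2/492 = 21.3 km.

21.3 km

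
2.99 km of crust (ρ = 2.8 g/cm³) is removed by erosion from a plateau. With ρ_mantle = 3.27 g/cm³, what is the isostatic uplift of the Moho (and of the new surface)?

2.56 km

Unloading: uplift u = e ρ_c/ρ_m = 2.99 km × 2.8/3.27 = 2.56 km.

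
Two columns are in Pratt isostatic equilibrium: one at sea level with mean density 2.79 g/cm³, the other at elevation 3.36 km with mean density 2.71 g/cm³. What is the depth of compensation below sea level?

ρ_ref D = ρ (D + h) → D (ρ_ref − ρ) = ρ h.
D = ρ h/(ρ_ref − ρ) = 2.71 × 3.36 km/(2.79 − 2.71) = 114 km.

114 km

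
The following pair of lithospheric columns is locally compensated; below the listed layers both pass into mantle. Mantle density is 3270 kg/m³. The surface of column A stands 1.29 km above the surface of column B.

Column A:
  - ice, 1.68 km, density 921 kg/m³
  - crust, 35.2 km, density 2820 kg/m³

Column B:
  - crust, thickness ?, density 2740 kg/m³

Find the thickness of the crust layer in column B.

29.4 km

Take the compensation level at the base of the deeper column (depth z_c below the surface of column A) and equate Σ ρ_i t_i down to z_c; mantle fills any gap and the z_c terms cancel.
Column A: 1.68×921 + 35.2×2820 + (z_c − 36.88)×3270
Column B: 1.29×0 + x×2740 + (z_c − 1.29 − 0 − x)×3270
The z_c×3270 term appears on both sides and cancels. Collect the known terms of each column as K = Σ(ρt)_known − 3270 × (depth of known layers): K_A = 100811.28 − 3270×36.88 = −19786.32; K_B = 0 − 3270×(1.29 + 0) = −4218.3.
Balance: K_A = K_B − x×(3270 − 2740), so x = (K_B − K_A)/(3270 − 2740) = 15568/530 = 29.4 km.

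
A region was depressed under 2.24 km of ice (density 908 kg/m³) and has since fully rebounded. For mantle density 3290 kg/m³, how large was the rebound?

0.618 km

Removing the load lets mantle flow back in; uplift u satisfies ρ_ice t = ρ_m u.
u = t ρ_ice/ρ_m = 2.24 km × 908/3290 = 0.618 km.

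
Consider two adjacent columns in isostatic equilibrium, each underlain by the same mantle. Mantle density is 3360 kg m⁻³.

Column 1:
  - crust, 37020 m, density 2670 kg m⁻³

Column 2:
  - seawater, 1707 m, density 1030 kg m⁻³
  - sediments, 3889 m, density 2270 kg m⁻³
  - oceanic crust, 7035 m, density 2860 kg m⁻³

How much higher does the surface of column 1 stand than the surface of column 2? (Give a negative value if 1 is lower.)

4110 m

For any compensation level in the mantle, the mantle terms cancel and isostasy reduces to e = (Σt_1 − Σt_2) − (Σ(ρt)_1 − Σ(ρt)_2) / ρ_m.
Σt_1 = 37020 m; Σt_2 = 12631 m; Σ(ρt)_1 = 98843400; Σ(ρt)_2 = 30706340 (in m·kg m⁻³).
e = (37020 − 12631) − (98843400 − 30706340) / 3360 = 4110 m.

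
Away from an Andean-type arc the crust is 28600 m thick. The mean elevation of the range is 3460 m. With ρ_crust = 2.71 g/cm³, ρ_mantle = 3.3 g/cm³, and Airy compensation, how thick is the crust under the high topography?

48000 m

Root depth r = h ρ_c / (ρ_m − ρ_c) = 3460 m × 2.71 / 0.59 = 15890 m.
Total thickness = T + h + r = 28600 m + 3460 m + 15890 m = 48000 m.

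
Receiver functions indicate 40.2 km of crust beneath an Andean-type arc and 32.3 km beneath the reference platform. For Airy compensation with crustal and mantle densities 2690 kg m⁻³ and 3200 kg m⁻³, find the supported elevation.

1.26 km

Excess crust Δ = 40.2 km − 32.3 km = 7.9 km, split between elevation h and root r with h + r = Δ.
Airy balance ρ_c h = (ρ_m − ρ_c) r gives r = h ρ_c/(ρ_m − ρ_c), so h (1 + ρ_c/(ρ_m − ρ_c)) = Δ, i.e. h = Δ (ρ_m − ρ_c)/ρ_m.
h = 7.9 km × 510/3200 = 1.26 km.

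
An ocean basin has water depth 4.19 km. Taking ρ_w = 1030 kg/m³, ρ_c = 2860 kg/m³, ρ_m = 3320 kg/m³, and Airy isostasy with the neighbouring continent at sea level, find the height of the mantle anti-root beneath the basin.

16.7 km

In Airy isostatic equilibrium: replacing crust with seawater at the top is compensated by replacing crust with mantle at the base: d (ρ_c − ρ_w) = a (ρ_m − ρ_c).
a = d (ρ_c − ρ_w)/(ρ_m − ρ_c) = 4.19 km × 1830/460 = 16.7 km.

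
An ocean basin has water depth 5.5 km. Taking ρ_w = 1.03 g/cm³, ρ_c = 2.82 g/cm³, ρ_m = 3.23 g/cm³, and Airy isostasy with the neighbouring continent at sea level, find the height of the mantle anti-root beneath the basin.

24 km

Equating mass per unit area of the two columns: replacing crust with seawater at the top is compensated by replacing crust with mantle at the base: d (ρ_c − ρ_w) = a (ρ_m − ρ_c).
a = d (ρ_c − ρ_w)/(ρ_m − ρ_c) = 5.5 km × 1.79/0.41 = 24 km.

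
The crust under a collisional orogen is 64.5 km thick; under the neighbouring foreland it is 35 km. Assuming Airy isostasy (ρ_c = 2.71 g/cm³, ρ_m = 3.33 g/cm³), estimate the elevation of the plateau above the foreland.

5.49 km

Excess crust Δ = 64.5 km − 35 km = 29.5 km, split between elevation h and root r with h + r = Δ.
Airy balance ρ_c h = (ρ_m − ρ_c) r gives r = h ρ_c/(ρ_m − ρ_c), so h (1 + ρ_c/(ρ_m − ρ_c)) = Δ, i.e. h = Δ (ρ_m − ρ_c)/ρ_m.
h = 29.5 km × 0.62/3.33 = 5.49 km.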